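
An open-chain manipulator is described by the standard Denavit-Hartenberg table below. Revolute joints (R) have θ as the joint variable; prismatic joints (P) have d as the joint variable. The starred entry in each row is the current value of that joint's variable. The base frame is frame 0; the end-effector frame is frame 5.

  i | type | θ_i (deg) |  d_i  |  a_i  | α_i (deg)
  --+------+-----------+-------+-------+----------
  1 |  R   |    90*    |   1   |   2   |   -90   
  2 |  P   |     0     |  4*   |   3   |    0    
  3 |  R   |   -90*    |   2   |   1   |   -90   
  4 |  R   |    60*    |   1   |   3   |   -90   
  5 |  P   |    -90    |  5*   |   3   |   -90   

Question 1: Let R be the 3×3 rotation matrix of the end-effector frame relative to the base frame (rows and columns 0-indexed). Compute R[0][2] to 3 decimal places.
End-effector z-axis (col 2 of R) = (0.8660,-0.0000,0.5000)
R[0][2] = 0.8660

0.866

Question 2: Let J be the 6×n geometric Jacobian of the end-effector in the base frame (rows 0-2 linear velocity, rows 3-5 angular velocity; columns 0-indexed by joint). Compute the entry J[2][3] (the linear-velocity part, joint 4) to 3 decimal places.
-5.098

axis z_3 = (-0.0000,1.0000,-0.0000); lever o_n−o_3 = (5.0981,4.0000,-2.8301)
cross product → J_v[:, 3] = (-2.8301,-0.0000,-5.0981)
J_ω[:, 3] = z_3
entry J[2][3] = -5.0981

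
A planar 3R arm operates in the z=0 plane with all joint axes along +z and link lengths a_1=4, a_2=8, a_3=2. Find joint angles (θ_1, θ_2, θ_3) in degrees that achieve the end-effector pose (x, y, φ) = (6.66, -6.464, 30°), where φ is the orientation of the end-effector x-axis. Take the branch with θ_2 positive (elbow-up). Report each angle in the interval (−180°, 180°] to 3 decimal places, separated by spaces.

wrist centre = target − a_3·(cos φ, sin φ) = (4.9279, -7.4640)
cos θ_2 = (79.9960−4²−8²)/(2·4·8) = -0.0001; θ_2 = 90.0036° (elbow-up)
β = atan2(-7.4640,4.9279) = -56.5661°; ψ = atan2(8.0000,3.9995) = 63.4378°
θ_1 = β − ψ = -120.0039°
θ_3 = φ − θ_1 − θ_2 = 60.0003° (wrapped to (-180°,180°])

-120.004 90.004 60.000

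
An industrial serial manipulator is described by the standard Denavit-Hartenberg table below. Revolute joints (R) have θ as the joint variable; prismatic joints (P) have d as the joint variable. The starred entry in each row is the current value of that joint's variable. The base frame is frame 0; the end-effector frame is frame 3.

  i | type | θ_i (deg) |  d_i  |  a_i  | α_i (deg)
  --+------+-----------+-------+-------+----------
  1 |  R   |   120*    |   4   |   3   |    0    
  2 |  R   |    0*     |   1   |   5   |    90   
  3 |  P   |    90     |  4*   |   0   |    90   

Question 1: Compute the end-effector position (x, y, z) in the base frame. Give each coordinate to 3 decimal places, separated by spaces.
-0.536 8.928 5.000

after link 1: o_1 = (-1.5000, 2.5981, 4.0000)
after link 2: o_2 = (-4.0000, 6.9282, 5.0000)
after link 3: o_3 = (-0.5359, 8.9282, 5.0000)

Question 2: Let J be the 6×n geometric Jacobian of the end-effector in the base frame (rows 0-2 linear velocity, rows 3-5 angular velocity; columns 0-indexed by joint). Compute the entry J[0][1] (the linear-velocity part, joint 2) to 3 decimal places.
axis z_1 = (0.0000,0.0000,1.0000); lever o_n−o_1 = (0.9641,6.3301,1.0000)
cross product → J_v[:, 1] = (-6.3301,0.9641,0.0000)
J_ω[:, 1] = z_1
entry J[0][1] = -6.3301

-6.330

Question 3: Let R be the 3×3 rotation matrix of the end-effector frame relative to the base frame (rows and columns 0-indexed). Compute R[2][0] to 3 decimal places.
End-effector x-axis (col 0 of R) = (-0.0000,0.0000,1.0000)
R[2][0] = 1.0000

1.000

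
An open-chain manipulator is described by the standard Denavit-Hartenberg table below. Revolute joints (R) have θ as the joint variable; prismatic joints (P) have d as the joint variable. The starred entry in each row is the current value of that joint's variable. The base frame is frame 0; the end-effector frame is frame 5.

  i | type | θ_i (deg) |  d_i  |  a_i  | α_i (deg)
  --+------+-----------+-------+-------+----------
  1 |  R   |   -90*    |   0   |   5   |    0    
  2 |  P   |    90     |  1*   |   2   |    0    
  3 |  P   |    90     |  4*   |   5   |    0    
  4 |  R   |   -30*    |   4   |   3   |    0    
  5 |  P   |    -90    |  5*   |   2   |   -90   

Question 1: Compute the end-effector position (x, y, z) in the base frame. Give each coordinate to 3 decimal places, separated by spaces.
after link 1: o_1 = (0.0000, -5.0000, 0.0000)
after link 2: o_2 = (2.0000, -5.0000, 1.0000)
after link 3: o_3 = (2.0000, 0.0000, 5.0000)
after link 4: o_4 = (3.5000, 2.5981, 9.0000)
after link 5: o_5 = (5.2321, 1.5981, 14.0000)

5.232 1.598 14.000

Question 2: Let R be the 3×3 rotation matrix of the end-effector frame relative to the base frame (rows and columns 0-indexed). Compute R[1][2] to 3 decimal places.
0.866

End-effector z-axis (col 2 of R) = (0.5000,0.8660,0.0000)
R[1][2] = 0.8660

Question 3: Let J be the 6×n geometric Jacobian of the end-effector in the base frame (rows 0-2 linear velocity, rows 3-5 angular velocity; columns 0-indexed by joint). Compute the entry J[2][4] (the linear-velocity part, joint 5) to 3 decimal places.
prismatic axis z_4 = (0.0000,0.0000,1.0000)
J_v[:, 4] = z_4; J_ω[:, 4] = (0,0,0)
entry J[2][4] = 1.0000

1.000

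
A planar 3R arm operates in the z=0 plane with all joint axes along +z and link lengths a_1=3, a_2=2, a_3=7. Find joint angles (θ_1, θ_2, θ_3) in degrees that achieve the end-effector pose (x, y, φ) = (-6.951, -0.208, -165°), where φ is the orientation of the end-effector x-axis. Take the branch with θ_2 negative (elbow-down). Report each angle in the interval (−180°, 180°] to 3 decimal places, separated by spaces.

wrist centre = target − a_3·(cos φ, sin φ) = (-0.1895, 1.6037)
cos θ_2 = (2.6079−3²−2²)/(2·3·2) = -0.8660; θ_2 = -149.9983° (elbow-down)
β = atan2(1.6037,-0.1895) = 96.7396°; ψ = atan2(-1.0001,1.2680) = -38.2628°
θ_1 = β − ψ = 135.0024°
θ_3 = φ − θ_1 − θ_2 = -150.0041° (wrapped to (-180°,180°])

135.002 -149.998 -150.004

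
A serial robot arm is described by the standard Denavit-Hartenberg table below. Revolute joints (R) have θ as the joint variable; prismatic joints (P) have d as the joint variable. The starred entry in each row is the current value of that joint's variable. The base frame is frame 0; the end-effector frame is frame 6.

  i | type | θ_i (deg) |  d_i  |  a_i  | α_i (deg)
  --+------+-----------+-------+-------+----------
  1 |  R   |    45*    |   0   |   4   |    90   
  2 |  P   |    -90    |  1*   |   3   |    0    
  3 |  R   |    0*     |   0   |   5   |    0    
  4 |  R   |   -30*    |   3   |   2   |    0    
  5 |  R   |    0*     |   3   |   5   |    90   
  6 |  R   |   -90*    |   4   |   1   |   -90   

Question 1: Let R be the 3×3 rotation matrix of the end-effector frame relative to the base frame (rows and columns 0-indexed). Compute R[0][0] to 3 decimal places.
-0.707

End-effector x-axis (col 0 of R) = (-0.7071,0.7071,-0.0000)
R[0][0] = -0.7071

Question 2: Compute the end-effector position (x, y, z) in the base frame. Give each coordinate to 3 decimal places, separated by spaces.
2.147 -6.339 -12.062

after link 1: o_1 = (2.8284, 2.8284, 0.0000)
after link 2: o_2 = (3.5355, 2.1213, -3.0000)
after link 3: o_3 = (3.5355, 2.1213, -8.0000)
after link 4: o_4 = (4.9497, -0.7071, -9.7321)
after link 5: o_5 = (5.3033, -4.5962, -14.0622)
after link 6: o_6 = (2.1467, -6.3386, -12.0622)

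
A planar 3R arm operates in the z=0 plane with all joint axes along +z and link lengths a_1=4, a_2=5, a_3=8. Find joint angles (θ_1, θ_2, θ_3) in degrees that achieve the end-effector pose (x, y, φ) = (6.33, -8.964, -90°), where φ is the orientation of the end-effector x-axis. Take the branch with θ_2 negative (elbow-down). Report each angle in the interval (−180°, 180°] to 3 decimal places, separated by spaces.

wrist centre = target − a_3·(cos φ, sin φ) = (6.3300, -0.9640)
cos θ_2 = (40.9982−4²−5²)/(2·4·5) = -0.0000; θ_2 = -90.0026° (elbow-down)
β = atan2(-0.9640,6.3300) = -8.6591°; ψ = atan2(-5.0000,3.9998) = -51.3418°
θ_1 = β − ψ = 42.6827°
θ_3 = φ − θ_1 − θ_2 = -42.6801° (wrapped to (-180°,180°])

42.683 -90.003 -42.680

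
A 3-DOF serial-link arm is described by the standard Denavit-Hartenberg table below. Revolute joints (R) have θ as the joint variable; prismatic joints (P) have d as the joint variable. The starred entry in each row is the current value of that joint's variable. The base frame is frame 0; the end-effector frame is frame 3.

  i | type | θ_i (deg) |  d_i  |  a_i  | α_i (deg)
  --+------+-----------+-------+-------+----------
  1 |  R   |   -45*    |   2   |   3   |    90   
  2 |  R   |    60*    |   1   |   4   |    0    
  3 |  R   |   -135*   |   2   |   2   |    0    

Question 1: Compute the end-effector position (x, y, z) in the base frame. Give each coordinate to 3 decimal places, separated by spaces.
after link 1: o_1 = (2.1213, -2.1213, 2.0000)
after link 2: o_2 = (2.8284, -4.2426, 5.4641)
after link 3: o_3 = (1.7802, -6.0229, 3.5322)

1.780 -6.023 3.532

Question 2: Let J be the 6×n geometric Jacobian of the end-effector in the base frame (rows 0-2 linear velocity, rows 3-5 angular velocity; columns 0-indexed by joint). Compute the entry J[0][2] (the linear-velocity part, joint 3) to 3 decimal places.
axis z_2 = (-0.7071,-0.7071,0.0000); lever o_n−o_2 = (-1.0482,-1.7802,-1.9319)
cross product → J_v[:, 2] = (1.3660,-1.3660,0.5176)
J_ω[:, 2] = z_2
entry J[0][2] = 1.3660

1.366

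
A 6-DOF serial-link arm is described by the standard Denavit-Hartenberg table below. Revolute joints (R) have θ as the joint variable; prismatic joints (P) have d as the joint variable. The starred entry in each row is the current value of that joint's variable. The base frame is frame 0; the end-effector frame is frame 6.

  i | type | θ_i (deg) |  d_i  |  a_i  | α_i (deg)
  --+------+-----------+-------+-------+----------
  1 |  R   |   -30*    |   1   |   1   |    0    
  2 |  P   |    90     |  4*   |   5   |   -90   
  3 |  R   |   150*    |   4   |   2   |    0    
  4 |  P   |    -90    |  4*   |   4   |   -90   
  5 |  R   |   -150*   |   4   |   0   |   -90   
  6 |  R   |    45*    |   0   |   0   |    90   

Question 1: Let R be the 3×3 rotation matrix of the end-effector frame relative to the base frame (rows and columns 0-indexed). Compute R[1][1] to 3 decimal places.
0.650

End-effector y-axis (col 1 of R) = (-0.6250,0.6495,-0.4330)
R[1][1] = 0.6495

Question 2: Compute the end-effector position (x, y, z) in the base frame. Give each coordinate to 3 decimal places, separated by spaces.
-5.160 5.062 -1.464

after link 1: o_1 = (0.8660, -0.5000, 1.0000)
after link 2: o_2 = (3.3660, 3.8301, 5.0000)
after link 3: o_3 = (-0.9641, 4.3301, 4.0000)
after link 4: o_4 = (-3.4282, 8.0622, 0.5359)
after link 5: o_5 = (-5.1603, 5.0622, -1.4641)
after link 6: o_6 = (-5.1603, 5.0622, -1.4641)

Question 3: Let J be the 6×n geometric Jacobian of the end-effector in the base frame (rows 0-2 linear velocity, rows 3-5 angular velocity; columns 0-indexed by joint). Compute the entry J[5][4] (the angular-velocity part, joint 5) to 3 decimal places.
axis z_4 = (-0.4330,-0.7500,-0.5000); lever o_n−o_4 = (-1.7321,-3.0000,-2.0000)
cross product → J_v[:, 4] = (0.0000,0.0000,-0.0000)
J_ω[:, 4] = z_4
entry J[5][4] = -0.5000

-0.500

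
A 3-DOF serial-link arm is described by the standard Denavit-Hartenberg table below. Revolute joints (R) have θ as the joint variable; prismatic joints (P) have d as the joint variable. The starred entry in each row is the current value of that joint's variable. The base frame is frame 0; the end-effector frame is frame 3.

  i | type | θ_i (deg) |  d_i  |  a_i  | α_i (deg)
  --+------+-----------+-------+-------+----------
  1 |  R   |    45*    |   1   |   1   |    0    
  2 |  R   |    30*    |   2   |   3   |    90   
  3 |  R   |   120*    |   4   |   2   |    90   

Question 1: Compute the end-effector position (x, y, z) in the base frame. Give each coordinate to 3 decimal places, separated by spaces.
5.088 1.604 4.732

after link 1: o_1 = (0.7071, 0.7071, 1.0000)
after link 2: o_2 = (1.4836, 3.6049, 3.0000)
after link 3: o_3 = (5.0884, 1.6037, 4.7321)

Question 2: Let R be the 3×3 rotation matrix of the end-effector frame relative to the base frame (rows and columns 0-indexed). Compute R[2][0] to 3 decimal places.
0.866

End-effector x-axis (col 0 of R) = (-0.1294,-0.4830,0.8660)
R[2][0] = 0.8660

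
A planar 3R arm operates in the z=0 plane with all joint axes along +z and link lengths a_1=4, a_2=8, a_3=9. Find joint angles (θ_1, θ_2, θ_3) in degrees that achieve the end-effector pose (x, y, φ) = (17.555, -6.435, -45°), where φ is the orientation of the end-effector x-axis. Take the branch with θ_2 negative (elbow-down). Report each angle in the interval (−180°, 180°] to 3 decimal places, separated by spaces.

30.007 -45.013 -29.993

wrist centre = target − a_3·(cos φ, sin φ) = (11.1910, -0.0710)
cos θ_2 = (125.2444−4²−8²)/(2·4·8) = 0.7069; θ_2 = -45.0132° (elbow-down)
β = atan2(-0.0710,11.1910) = -0.3637°; ψ = atan2(-5.6582,9.6555) = -30.3703°
θ_1 = β − ψ = 30.0066°
θ_3 = φ − θ_1 − θ_2 = -29.9934° (wrapped to (-180°,180°])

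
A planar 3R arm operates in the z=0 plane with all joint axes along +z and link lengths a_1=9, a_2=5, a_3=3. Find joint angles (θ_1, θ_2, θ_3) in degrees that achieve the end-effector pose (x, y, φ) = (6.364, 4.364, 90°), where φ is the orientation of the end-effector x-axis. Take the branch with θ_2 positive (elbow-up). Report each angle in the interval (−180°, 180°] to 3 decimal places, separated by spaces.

wrist centre = target − a_3·(cos φ, sin φ) = (6.3640, 1.3640)
cos θ_2 = (42.3610−9²−5²)/(2·9·5) = -0.7071; θ_2 = 134.9995° (elbow-up)
β = atan2(1.3640,6.3640) = 12.0972°; ψ = atan2(3.5356,5.4645) = 32.9031°
θ_1 = β − ψ = -20.8059°
θ_3 = φ − θ_1 − θ_2 = -24.1935° (wrapped to (-180°,180°])

-20.806 134.999 -24.194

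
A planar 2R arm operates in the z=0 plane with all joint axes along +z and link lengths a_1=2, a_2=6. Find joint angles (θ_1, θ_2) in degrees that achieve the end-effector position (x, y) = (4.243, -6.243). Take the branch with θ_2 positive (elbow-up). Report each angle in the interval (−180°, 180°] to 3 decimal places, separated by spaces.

-89.979 44.975

cos θ_2 = (56.9781−2²−6²)/(2·2·6) = 0.7074; θ_2 = 44.9746° (elbow-up)
β = atan2(-6.2430,4.2430) = -55.7984°; ψ = atan2(4.2408,6.2445) = 34.1811°
θ_1 = β − ψ = -89.9794°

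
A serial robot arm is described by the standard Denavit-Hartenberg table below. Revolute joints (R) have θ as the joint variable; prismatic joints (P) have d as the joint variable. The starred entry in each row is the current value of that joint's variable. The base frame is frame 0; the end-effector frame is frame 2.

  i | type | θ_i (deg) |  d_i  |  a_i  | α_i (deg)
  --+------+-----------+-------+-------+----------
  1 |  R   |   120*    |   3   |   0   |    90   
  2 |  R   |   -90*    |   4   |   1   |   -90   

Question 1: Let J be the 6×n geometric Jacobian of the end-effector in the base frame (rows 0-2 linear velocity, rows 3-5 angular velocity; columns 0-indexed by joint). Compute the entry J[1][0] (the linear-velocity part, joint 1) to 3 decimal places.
3.464

axis z_0 = ẑ; lever o_n−o_0 = (3.4641,2.0000,2.0000)
cross product → J_v[:, 0] = (-2.0000,3.4641,0.0000)
J_ω[:, 0] = z_0
entry J[1][0] = 3.4641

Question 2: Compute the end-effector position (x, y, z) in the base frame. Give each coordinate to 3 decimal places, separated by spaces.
after link 1: o_1 = (0.0000, 0.0000, 3.0000)
after link 2: o_2 = (3.4641, 2.0000, 2.0000)

3.464 2.000 2.000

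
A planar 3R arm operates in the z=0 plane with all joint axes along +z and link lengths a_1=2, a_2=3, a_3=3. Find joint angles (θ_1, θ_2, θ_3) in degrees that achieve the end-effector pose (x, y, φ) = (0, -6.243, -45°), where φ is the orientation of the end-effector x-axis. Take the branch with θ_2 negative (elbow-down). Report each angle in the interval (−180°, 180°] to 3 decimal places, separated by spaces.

-90.010 -44.980 89.990

wrist centre = target − a_3·(cos φ, sin φ) = (-2.1213, -4.1217)
cos θ_2 = (21.4882−2²−3²)/(2·2·3) = 0.7074; θ_2 = -44.9800° (elbow-down)
β = atan2(-4.1217,-2.1213) = -117.2337°; ψ = atan2(-2.1206,4.1221) = -27.2234°
θ_1 = β − ψ = -90.0103°
θ_3 = φ − θ_1 − θ_2 = 89.9903° (wrapped to (-180°,180°])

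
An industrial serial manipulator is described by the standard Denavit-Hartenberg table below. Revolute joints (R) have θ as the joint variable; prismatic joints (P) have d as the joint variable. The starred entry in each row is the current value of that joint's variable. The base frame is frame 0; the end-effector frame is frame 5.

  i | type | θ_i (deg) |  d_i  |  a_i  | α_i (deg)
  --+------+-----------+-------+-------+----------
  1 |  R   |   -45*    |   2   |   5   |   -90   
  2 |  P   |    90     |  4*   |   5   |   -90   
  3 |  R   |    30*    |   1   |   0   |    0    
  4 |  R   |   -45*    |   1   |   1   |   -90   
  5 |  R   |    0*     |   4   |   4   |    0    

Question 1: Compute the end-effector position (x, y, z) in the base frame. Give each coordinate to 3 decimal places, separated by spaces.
after link 1: o_1 = (3.5355, -3.5355, 2.0000)
after link 2: o_2 = (6.3640, -0.7071, -3.0000)
after link 3: o_3 = (5.6569, 0.0000, -3.0000)
after link 4: o_4 = (5.1328, 0.8901, -3.9659)
after link 5: o_5 = (3.1328, -1.1099, -8.8649)

3.133 -1.110 -8.865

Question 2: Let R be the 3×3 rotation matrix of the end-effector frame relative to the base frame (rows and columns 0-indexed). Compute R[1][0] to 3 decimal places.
End-effector x-axis (col 0 of R) = (0.1830,0.1830,-0.9659)
R[1][0] = 0.1830

0.183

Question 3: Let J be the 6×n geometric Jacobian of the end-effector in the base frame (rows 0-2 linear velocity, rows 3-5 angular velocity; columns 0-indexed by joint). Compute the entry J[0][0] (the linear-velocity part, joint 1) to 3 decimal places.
axis z_0 = ẑ; lever o_n−o_0 = (3.1328,-1.1099,-8.8649)
cross product → J_v[:, 0] = (1.1099,3.1328,-0.0000)
J_ω[:, 0] = z_0
entry J[0][0] = 1.1099

1.110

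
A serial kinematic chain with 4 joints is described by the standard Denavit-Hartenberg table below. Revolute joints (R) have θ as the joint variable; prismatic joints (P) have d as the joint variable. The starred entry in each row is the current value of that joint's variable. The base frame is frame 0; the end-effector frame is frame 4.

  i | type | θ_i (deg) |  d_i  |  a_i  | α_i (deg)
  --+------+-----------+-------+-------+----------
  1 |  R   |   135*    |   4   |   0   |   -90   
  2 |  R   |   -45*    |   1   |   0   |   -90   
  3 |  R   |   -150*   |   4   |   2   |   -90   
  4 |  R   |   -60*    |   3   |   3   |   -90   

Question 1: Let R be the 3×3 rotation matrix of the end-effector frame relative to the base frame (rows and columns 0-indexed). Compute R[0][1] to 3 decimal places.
0.862

End-effector y-axis (col 1 of R) = (0.8624,0.3624,-0.3536)
R[0][1] = 0.8624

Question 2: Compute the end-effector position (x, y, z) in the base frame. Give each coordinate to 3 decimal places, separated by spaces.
after link 1: o_1 = (0.0000, 0.0000, 4.0000)
after link 2: o_2 = (-0.7071, -0.7071, 4.0000)
after link 3: o_3 = (-2.5482, -0.2802, -0.0532)
after link 4: o_4 = (-6.3152, -1.2482, -1.7482)

-6.315 -1.248 -1.748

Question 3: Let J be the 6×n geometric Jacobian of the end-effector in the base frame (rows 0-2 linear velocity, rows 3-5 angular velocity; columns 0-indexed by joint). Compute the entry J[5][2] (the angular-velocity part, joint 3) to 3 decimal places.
axis z_2 = (-0.5000,0.5000,-0.7071); lever o_n−o_2 = (-5.6080,-0.5411,-5.7482)
cross product → J_v[:, 2] = (-3.2567,1.0914,3.0746)
J_ω[:, 2] = z_2
entry J[5][2] = -0.7071

-0.707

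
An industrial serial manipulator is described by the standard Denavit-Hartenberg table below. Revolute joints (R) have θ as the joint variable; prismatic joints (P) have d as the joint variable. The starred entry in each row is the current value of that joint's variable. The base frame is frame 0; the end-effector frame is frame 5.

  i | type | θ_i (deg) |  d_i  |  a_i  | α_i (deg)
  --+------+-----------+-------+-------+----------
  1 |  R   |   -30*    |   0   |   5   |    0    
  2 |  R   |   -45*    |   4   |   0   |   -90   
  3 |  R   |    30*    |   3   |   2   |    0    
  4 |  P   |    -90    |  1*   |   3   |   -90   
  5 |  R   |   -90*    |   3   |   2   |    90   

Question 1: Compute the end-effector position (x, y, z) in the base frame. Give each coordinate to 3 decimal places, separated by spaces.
after link 1: o_1 = (4.3301, -2.5000, 0.0000)
after link 2: o_2 = (4.3301, -2.5000, 4.0000)
after link 3: o_3 = (7.6762, -3.3966, 3.0000)
after link 4: o_4 = (9.0303, -4.5866, 5.5981)
after link 5: o_5 = (11.6346, -6.5786, 4.0981)

11.635 -6.579 4.098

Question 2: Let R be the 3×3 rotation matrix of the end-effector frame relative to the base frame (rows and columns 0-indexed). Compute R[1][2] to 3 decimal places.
0.483

End-effector z-axis (col 2 of R) = (-0.1294,0.4830,-0.8660)
R[1][2] = 0.4830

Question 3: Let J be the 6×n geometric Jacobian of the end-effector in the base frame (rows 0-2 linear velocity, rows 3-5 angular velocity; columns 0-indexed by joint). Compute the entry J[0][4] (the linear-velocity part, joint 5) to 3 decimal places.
0.259

axis z_4 = (0.2241,-0.8365,-0.5000); lever o_n−o_4 = (2.6043,-1.9919,-1.5000)
cross product → J_v[:, 4] = (0.2588,-0.9659,1.7321)
J_ω[:, 4] = z_4
entry J[0][4] = 0.2588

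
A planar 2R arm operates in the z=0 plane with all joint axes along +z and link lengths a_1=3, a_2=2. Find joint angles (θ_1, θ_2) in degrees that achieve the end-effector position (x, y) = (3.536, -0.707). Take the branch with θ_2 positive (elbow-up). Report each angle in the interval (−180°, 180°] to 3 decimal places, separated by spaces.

-44.992 89.985

cos θ_2 = (13.0031−3²−2²)/(2·3·2) = 0.0003; θ_2 = 89.9850° (elbow-up)
β = atan2(-0.7070,3.5360) = -11.3068°; ψ = atan2(2.0000,3.0005) = 33.6854°
θ_1 = β − ψ = -44.9923°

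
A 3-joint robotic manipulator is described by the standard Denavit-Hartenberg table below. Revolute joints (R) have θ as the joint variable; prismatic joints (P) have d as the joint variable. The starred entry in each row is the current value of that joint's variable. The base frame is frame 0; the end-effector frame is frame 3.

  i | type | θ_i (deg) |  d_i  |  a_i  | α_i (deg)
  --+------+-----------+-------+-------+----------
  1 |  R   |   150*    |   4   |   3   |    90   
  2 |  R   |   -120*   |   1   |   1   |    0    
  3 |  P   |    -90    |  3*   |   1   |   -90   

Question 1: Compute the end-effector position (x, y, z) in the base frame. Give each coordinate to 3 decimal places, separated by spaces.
0.585 4.281 3.634

after link 1: o_1 = (-2.5981, 1.5000, 4.0000)
after link 2: o_2 = (-1.6651, 2.1160, 3.1340)
after link 3: o_3 = (0.5849, 4.2811, 3.6340)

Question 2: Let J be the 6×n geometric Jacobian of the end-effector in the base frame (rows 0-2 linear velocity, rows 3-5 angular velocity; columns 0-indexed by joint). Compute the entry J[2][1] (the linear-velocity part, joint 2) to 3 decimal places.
-1.366

axis z_1 = (0.5000,0.8660,0.0000); lever o_n−o_1 = (3.1830,2.7811,-0.3660)
cross product → J_v[:, 1] = (-0.3170,0.1830,-1.3660)
J_ω[:, 1] = z_1
entry J[2][1] = -1.3660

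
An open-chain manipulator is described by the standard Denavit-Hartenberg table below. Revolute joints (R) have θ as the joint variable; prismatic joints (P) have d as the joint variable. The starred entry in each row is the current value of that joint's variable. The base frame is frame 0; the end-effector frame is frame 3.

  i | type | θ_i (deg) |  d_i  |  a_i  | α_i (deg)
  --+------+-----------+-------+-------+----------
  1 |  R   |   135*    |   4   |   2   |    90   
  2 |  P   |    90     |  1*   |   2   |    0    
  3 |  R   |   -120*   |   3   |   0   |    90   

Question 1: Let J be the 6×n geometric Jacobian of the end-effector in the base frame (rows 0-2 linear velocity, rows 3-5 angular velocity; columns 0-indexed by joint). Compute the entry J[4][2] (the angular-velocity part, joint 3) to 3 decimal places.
0.707

axis z_2 = (0.7071,0.7071,0.0000); lever o_n−o_2 = (2.1213,2.1213,0.0000)
cross product → J_v[:, 2] = (-0.0000,0.0000,0.0000)
J_ω[:, 2] = z_2
entry J[4][2] = 0.7071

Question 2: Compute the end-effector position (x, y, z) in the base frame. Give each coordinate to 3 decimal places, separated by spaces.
1.414 4.243 6.000

after link 1: o_1 = (-1.4142, 1.4142, 4.0000)
after link 2: o_2 = (-0.7071, 2.1213, 6.0000)
after link 3: o_3 = (1.4142, 4.2426, 6.0000)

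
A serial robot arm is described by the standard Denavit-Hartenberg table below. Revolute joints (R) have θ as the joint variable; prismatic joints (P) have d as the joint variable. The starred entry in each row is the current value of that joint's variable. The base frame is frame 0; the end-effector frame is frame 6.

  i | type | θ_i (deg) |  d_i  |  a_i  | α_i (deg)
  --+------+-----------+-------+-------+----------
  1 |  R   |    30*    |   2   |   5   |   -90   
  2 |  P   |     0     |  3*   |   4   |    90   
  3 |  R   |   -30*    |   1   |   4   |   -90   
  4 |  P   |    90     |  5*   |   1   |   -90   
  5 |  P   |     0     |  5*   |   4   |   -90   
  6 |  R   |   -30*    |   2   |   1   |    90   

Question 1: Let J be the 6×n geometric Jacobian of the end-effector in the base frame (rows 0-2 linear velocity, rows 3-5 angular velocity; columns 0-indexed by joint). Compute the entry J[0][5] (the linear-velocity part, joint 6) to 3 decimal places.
axis z_5 = (-0.0000,-1.0000,-0.0000); lever o_n−o_5 = (-0.5000,-2.0000,-0.8660)
cross product → J_v[:, 5] = (0.8660,-0.0000,-0.5000)
J_ω[:, 5] = z_5
entry J[0][5] = 0.8660

0.866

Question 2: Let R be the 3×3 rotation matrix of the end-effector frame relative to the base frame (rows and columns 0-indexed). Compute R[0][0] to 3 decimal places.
End-effector x-axis (col 0 of R) = (-0.5000,0.0000,-0.8660)
R[0][0] = -0.5000

-0.500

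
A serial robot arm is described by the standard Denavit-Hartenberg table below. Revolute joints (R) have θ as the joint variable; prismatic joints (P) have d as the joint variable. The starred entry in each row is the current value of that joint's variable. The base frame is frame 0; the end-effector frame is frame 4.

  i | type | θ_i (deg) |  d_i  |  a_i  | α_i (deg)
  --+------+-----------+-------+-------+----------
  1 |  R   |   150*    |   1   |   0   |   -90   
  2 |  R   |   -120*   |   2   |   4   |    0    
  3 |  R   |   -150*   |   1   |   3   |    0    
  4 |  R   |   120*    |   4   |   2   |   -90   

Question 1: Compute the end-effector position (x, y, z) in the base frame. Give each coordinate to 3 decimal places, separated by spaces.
-0.268 -7.928 2.464

after link 1: o_1 = (0.0000, 0.0000, 1.0000)
after link 2: o_2 = (0.7321, -2.7321, 4.4641)
after link 3: o_3 = (0.2321, -3.5981, 1.4641)
after link 4: o_4 = (-0.2679, -7.9282, 2.4641)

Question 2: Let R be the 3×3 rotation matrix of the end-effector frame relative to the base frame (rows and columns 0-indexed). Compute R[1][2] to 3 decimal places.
End-effector z-axis (col 2 of R) = (-0.4330,0.2500,0.8660)
R[1][2] = 0.2500

0.250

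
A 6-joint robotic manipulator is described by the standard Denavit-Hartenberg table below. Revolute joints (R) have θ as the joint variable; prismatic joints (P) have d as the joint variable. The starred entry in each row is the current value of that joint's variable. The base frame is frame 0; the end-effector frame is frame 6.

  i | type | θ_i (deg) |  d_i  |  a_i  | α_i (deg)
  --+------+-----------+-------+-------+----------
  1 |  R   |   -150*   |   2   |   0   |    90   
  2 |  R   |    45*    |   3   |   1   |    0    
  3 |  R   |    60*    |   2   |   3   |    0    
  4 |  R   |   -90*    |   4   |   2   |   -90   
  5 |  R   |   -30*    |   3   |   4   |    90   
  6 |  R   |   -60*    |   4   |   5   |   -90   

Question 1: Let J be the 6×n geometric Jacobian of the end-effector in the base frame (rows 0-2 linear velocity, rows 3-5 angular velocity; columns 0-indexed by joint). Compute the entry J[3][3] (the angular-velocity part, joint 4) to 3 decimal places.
-0.500

axis z_3 = (-0.5000,0.8660,0.0000); lever o_n−o_3 = (-10.3641,6.3879,0.1721)
cross product → J_v[:, 3] = (0.1491,0.0861,5.7816)
J_ω[:, 3] = z_3
entry J[3][3] = -0.5000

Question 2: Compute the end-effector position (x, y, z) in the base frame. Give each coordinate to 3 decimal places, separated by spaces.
after link 1: o_1 = (0.0000, 0.0000, 2.0000)
after link 2: o_2 = (-2.1124, 2.2445, 2.7071)
after link 3: o_3 = (-2.4399, 4.3648, 5.6049)
after link 4: o_4 = (-6.1130, 6.8630, 6.1225)
after link 5: o_5 = (-9.3383, 7.3102, 9.9169)
after link 6: o_6 = (-12.8040, 10.7527, 5.7770)

-12.804 10.753 5.777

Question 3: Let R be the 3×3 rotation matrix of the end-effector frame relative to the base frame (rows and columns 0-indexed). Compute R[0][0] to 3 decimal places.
End-effector x-axis (col 0 of R) = (-0.6813,-0.1047,-0.7244)
R[0][0] = -0.6813

-0.681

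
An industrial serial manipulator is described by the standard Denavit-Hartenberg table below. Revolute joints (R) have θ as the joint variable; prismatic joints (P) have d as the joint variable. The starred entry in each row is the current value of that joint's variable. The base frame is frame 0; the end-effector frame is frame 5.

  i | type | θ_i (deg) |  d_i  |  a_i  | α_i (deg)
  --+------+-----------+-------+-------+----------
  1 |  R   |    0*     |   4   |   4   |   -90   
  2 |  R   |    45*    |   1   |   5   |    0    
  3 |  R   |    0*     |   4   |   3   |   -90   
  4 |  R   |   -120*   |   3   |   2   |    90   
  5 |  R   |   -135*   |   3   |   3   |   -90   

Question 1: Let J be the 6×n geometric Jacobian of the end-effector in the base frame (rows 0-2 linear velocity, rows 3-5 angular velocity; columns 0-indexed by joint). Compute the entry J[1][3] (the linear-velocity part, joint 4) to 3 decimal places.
axis z_3 = (-0.7071,0.0000,-0.7071); lever o_n−o_3 = (-2.4155,-1.6051,1.1729)
cross product → J_v[:, 3] = (-1.1350,2.5374,1.1350)
J_ω[:, 3] = z_3
entry J[1][3] = 2.5374

2.537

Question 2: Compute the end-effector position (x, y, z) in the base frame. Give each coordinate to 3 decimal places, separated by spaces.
7.241 3.395 -0.484

after link 1: o_1 = (4.0000, 0.0000, 4.0000)
after link 2: o_2 = (7.5355, 1.0000, 0.4645)
after link 3: o_3 = (9.6569, 5.0000, -1.6569)
after link 4: o_4 = (6.8284, 6.7321, -3.0711)
after link 5: o_5 = (7.2413, 3.3949, -0.4840)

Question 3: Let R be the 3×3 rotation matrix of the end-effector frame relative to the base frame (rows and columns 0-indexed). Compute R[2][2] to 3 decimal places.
End-effector z-axis (col 2 of R) = (0.2500,0.6124,0.7500)
R[2][2] = 0.7500

0.750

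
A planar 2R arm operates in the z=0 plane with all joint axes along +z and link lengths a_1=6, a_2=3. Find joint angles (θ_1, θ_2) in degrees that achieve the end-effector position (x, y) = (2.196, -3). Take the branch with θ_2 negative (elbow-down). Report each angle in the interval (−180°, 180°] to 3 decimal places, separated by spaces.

cos θ_2 = (13.8224−6²−3²)/(2·6·3) = -0.8660; θ_2 = -150.0021° (elbow-down)
β = atan2(-3.0000,2.1960) = -53.7959°; ψ = atan2(-1.4999,3.4019) = -23.7930°
θ_1 = β − ψ = -30.0029°

-30.003 -150.002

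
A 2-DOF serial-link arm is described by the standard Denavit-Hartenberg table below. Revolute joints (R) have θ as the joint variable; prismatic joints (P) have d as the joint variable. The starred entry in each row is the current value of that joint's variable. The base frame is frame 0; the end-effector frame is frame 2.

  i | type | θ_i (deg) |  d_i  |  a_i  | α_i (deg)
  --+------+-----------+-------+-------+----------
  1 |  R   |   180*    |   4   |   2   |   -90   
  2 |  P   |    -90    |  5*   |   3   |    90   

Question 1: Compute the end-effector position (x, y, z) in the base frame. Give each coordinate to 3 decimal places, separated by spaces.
-2.000 -5.000 7.000

after link 1: o_1 = (-2.0000, 0.0000, 4.0000)
after link 2: o_2 = (-2.0000, -5.0000, 7.0000)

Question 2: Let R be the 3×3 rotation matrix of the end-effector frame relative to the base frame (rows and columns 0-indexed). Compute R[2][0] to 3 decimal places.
End-effector x-axis (col 0 of R) = (-0.0000,0.0000,1.0000)
R[2][0] = 1.0000

1.000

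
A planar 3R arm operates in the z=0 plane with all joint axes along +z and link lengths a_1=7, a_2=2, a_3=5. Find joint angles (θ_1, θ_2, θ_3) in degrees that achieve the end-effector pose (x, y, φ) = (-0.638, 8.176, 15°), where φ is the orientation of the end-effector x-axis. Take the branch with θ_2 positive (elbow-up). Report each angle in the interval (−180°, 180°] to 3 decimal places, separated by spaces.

wrist centre = target − a_3·(cos φ, sin φ) = (-5.4676, 6.8819)
cos θ_2 = (77.2556−7²−2²)/(2·7·2) = 0.8663; θ_2 = 29.9719° (elbow-up)
β = atan2(6.8819,-5.4676) = 128.4669°; ψ = atan2(0.9991,8.7325) = 6.5272°
θ_1 = β − ψ = 121.9397°
θ_3 = φ − θ_1 − θ_2 = -136.9116° (wrapped to (-180°,180°])

121.940 29.972 -136.912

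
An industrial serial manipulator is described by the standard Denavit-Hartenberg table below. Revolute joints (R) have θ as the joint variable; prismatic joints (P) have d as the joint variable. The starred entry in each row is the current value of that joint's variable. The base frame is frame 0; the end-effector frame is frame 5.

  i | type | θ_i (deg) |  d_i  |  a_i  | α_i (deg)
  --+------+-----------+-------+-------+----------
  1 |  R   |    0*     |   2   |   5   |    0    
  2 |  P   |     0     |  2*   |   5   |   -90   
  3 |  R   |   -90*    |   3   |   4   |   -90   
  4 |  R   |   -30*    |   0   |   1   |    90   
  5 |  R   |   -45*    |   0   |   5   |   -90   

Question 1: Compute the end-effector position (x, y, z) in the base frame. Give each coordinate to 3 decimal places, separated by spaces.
after link 1: o_1 = (5.0000, 0.0000, 2.0000)
after link 2: o_2 = (10.0000, 0.0000, 4.0000)
after link 3: o_3 = (10.0000, 3.0000, 8.0000)
after link 4: o_4 = (10.0000, 3.5000, 8.8660)
after link 5: o_5 = (6.4645, 5.2678, 11.9279)

6.464 5.268 11.928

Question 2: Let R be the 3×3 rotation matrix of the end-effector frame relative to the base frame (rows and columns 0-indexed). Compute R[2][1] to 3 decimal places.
0.500

End-effector y-axis (col 1 of R) = (0.0000,-0.8660,0.5000)
R[2][1] = 0.5000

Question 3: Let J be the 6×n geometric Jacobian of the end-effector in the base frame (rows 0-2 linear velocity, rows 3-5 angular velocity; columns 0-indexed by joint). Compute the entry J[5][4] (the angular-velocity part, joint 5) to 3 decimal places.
-0.500

axis z_4 = (-0.0000,0.8660,-0.5000); lever o_n−o_4 = (-3.5355,1.7678,3.0619)
cross product → J_v[:, 4] = (3.5355,1.7678,3.0619)
J_ω[:, 4] = z_4
entry J[5][4] = -0.5000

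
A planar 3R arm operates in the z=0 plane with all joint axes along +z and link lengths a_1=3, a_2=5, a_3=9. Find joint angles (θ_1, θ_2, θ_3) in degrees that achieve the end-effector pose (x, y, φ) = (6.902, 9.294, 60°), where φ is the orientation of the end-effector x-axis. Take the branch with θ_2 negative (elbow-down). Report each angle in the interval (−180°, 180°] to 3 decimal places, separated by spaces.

149.997 -150.001 60.004

wrist centre = target − a_3·(cos φ, sin φ) = (2.4020, 1.4998)
cos θ_2 = (8.0189−3²−5²)/(2·3·5) = -0.8660; θ_2 = -150.0012° (elbow-down)
β = atan2(1.4998,2.4020) = 31.9800°; ψ = atan2(-2.4999,-1.3302) = -118.0171°
θ_1 = β − ψ = 149.9971°
θ_3 = φ − θ_1 − θ_2 = 60.0041° (wrapped to (-180°,180°])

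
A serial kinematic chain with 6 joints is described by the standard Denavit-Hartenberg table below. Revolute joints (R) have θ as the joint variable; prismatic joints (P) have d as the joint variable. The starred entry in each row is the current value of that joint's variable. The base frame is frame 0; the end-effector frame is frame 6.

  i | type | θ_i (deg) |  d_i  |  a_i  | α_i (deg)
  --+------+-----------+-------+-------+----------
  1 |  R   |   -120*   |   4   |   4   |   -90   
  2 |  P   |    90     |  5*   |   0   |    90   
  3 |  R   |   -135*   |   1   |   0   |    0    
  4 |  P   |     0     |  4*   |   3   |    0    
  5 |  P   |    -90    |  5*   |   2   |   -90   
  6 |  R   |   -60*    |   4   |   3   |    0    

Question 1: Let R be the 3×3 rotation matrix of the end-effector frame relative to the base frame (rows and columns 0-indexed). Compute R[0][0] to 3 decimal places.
End-effector x-axis (col 0 of R) = (-0.1268,-0.9268,0.3536)
R[0][0] = -0.1268

-0.127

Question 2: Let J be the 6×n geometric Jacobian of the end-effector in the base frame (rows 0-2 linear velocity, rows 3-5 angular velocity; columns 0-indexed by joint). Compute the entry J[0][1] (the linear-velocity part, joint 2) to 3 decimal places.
0.866

prismatic axis z_1 = (0.8660,-0.5000,0.0000)
J_v[:, 1] = z_1; J_ω[:, 1] = (0,0,0)
entry J[0][1] = 0.8660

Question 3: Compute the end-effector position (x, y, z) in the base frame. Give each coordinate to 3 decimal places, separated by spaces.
-6.112 -15.637 11.425

after link 1: o_1 = (-2.0000, -3.4641, 4.0000)
after link 2: o_2 = (2.3301, -5.9641, 4.0000)
after link 3: o_3 = (1.8301, -6.8301, 4.0000)
after link 4: o_4 = (-2.0070, -9.2336, 6.1213)
after link 5: o_5 = (-3.2822, -14.2708, 7.5355)
after link 6: o_6 = (-6.1122, -15.6369, 11.4246)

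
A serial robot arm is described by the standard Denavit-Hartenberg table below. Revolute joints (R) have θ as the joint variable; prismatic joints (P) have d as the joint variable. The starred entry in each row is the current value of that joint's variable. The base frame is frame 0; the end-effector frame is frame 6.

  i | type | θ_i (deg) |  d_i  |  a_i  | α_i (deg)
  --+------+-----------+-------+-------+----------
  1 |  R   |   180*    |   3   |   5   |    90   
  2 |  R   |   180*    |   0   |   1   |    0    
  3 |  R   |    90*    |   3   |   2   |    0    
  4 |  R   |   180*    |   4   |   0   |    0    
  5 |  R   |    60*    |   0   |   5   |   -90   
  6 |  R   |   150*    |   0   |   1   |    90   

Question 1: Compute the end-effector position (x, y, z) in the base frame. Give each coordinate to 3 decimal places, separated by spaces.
-0.420 6.500 3.067

after link 1: o_1 = (-5.0000, 0.0000, 3.0000)
after link 2: o_2 = (-4.0000, 0.0000, 3.0000)
after link 3: o_3 = (-4.0000, 3.0000, 1.0000)
after link 4: o_4 = (-4.0000, 7.0000, 1.0000)
after link 5: o_5 = (0.3301, 7.0000, 3.5000)
after link 6: o_6 = (-0.4199, 6.5000, 3.0670)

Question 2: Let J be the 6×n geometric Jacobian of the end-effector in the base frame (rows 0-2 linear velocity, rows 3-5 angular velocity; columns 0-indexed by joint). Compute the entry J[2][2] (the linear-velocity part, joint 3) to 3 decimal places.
-3.580

axis z_2 = (0.0000,1.0000,0.0000); lever o_n−o_2 = (3.5801,6.5000,0.0670)
cross product → J_v[:, 2] = (0.0670,0.0000,-3.5801)
J_ω[:, 2] = z_2
entry J[2][2] = -3.5801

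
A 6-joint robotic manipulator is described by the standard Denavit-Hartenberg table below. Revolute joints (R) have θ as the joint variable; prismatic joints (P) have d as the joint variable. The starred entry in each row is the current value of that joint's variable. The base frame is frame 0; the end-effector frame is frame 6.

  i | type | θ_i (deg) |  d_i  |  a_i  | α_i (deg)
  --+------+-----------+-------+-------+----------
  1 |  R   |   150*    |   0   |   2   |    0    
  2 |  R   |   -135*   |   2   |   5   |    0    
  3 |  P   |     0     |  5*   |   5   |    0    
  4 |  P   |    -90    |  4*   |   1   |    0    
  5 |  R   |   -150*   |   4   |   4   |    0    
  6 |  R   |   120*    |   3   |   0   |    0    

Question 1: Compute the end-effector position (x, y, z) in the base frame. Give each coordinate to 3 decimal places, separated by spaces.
after link 1: o_1 = (-1.7321, 1.0000, 0.0000)
after link 2: o_2 = (3.0976, 2.2941, 2.0000)
after link 3: o_3 = (7.9272, 3.5882, 7.0000)
after link 4: o_4 = (8.1860, 2.6223, 11.0000)
after link 5: o_5 = (5.3576, 5.4507, 15.0000)
after link 6: o_6 = (5.3576, 5.4507, 18.0000)

5.358 5.451 18.000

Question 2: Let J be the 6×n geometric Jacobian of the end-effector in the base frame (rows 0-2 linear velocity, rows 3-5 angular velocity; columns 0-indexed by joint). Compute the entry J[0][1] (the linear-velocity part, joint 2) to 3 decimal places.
axis z_1 = (0.0000,0.0000,1.0000); lever o_n−o_1 = (7.0897,4.4507,18.0000)
cross product → J_v[:, 1] = (-4.4507,7.0897,0.0000)
J_ω[:, 1] = z_1
entry J[0][1] = -4.4507

-4.451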